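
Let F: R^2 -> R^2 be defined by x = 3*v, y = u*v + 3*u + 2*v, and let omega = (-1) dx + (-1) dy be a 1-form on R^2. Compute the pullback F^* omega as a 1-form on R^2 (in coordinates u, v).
F^* omega = (-v - 3) du + (-u - 5) dv

Using F^*(f dg) = (f ∘ F) d(g ∘ F), substitute each coordinate x_i by F_i(u, v) in f_i, and replace dx_i by d F_i = (∂F_i/∂u) du + (∂F_i/∂v) dv.
  For the x component: f_1(F) = -1; d F_1 = (0) du + (3) dv
  For the y component: f_2(F) = -1; d F_2 = (v + 3) du + (u + 2) dv
Combining and collecting du, dv coefficients:
  coeff of du: -v - 3
  coeff of dv: -u - 5
F^* omega = (-v - 3) du + (-u - 5) dv.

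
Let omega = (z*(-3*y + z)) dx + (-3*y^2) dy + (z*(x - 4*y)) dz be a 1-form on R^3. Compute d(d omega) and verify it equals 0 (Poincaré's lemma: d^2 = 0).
d(d omega) = 0

Step 1: d omega = sum_{i<j} (∂f_j/∂x_i - ∂f_i/∂x_j) dx_i ∧ dx_j:
  coeff of dx ∧ dy: 3*z
  coeff of dx ∧ dz: 3*y - z
  coeff of dy ∧ dz: -4*z
Step 2: Apply d again to each 2-form coefficient. The only possible 3-form in R^3 is dx ∧ dy ∧ dz, with coefficient
  ∂(coeff of dy∧dz)/∂x - ∂(coeff of dx∧dz)/∂y + ∂(coeff of dx∧dy)/∂z
  = ∂/∂x (-4*z) - ∂/∂y (3*y - z) + ∂/∂z (3*z).
Each of these terms simplifies to sums of mixed partials that cancel in pairs. The result is 0 (by equality of mixed partials for smooth functions — Schwarz / Clairaut).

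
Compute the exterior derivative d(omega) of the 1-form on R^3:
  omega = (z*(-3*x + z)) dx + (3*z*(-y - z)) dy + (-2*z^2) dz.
d(omega) = (3*x - 2*z) dx ∧ dz + (3*y + 6*z) dy ∧ dz

For a 1-form omega = sum_i f_i dx_i, the exterior derivative is
  d(omega) = sum_{i < j} (∂f_j/∂x_i - ∂f_i/∂x_j) dx_i ∧ dx_j.
  coefficient of dx ∧ dz: ∂f_3/∂x - ∂f_1/∂z = ∂(-2*z^2)/∂x - ∂(z*(-3*x + z))/∂z = 3*x - 2*z
  coefficient of dy ∧ dz: ∂f_3/∂y - ∂f_2/∂z = ∂(-2*z^2)/∂y - ∂(3*z*(-y - z))/∂z = 3*y + 6*z
Assembling: d(omega) = (3*x - 2*z) dx ∧ dz + (3*y + 6*z) dy ∧ dz.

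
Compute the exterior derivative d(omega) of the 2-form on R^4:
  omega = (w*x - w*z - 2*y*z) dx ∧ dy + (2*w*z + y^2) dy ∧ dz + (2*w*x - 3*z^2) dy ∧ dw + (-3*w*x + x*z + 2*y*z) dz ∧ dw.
d(omega) = (-w - 2*y) dx ∧ dy ∧ dz + (2*w + x - z) dx ∧ dy ∧ dw + (10*z) dy ∧ dz ∧ dw + (-3*w + z) dx ∧ dz ∧ dw

For a 2-form omega = sum_{i<j} g_{ij} dx_i ∧ dx_j, the exterior derivative is
  d(omega) = sum_{i<j} d(g_{ij}) ∧ dx_i ∧ dx_j = sum_{i<j, k} (∂g_{ij}/∂x_k) dx_k ∧ dx_i ∧ dx_j.
Expand each term, using dx_k ∧ dx_i ∧ dx_j = sgn(permutation) dx_{(a)} ∧ dx_{(b)} ∧ dx_{(c)} with (a < b < c) sorted:
  d(w*x - w*z - 2*y*z) includes (∂/∂z)(w*x - w*z - 2*y*z) dz = (-w - 2*y) dz, which multiplied by dx ∧ dy gives (-w - 2*y) dx ∧ dy ∧ dz
  d(w*x - w*z - 2*y*z) includes (∂/∂w)(w*x - w*z - 2*y*z) dw = (x - z) dw, which multiplied by dx ∧ dy gives (x - z) dx ∧ dy ∧ dw
  d(2*w*z + y^2) includes (∂/∂w)(2*w*z + y^2) dw = (2*z) dw, which multiplied by dy ∧ dz gives (2*z) dy ∧ dz ∧ dw
  d(2*w*x - 3*z^2) includes (∂/∂x)(2*w*x - 3*z^2) dx = (2*w) dx, which multiplied by dy ∧ dw gives (2*w) dx ∧ dy ∧ dw
  d(2*w*x - 3*z^2) includes (∂/∂z)(2*w*x - 3*z^2) dz = (-6*z) dz, which multiplied by dy ∧ dw gives (6*z) dy ∧ dz ∧ dw
  d(-3*w*x + x*z + 2*y*z) includes (∂/∂x)(-3*w*x + x*z + 2*y*z) dx = (-3*w + z) dx, which multiplied by dz ∧ dw gives (-3*w + z) dx ∧ dz ∧ dw
  d(-3*w*x + x*z + 2*y*z) includes (∂/∂y)(-3*w*x + x*z + 2*y*z) dy = (2*z) dy, which multiplied by dz ∧ dw gives (2*z) dy ∧ dz ∧ dw
Collecting like 3-forms: d(omega) = (-w - 2*y) dx ∧ dy ∧ dz + (2*w + x - z) dx ∧ dy ∧ dw + (10*z) dy ∧ dz ∧ dw + (-3*w + z) dx ∧ dz ∧ dw.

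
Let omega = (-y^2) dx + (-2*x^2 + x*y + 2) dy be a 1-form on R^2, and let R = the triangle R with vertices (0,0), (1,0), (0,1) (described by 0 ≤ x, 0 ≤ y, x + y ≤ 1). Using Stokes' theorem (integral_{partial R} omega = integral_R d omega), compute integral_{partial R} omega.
integral_(partial R) omega = -1/6

Stokes: integral_partial_R omega = integral_R d omega with d omega = (∂Q/∂x - ∂P/∂y) dx ∧ dy.
  ∂Q/∂x = -4*x + y
  ∂P/∂y = -2*y
  integrand = ∂Q/∂x - ∂P/∂y = -4*x + 3*y.
Integrating over R: integral_0^1 integral_0^{1-x} (-4*x + 3*y) dy dx = -1/6.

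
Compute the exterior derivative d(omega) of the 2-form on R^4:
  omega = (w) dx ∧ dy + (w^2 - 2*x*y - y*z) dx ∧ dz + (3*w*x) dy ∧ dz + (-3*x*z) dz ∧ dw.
d(omega) = (1) dx ∧ dy ∧ dw + (3*w + 2*x + z) dx ∧ dy ∧ dz + (2*w - 3*z) dx ∧ dz ∧ dw + (3*x) dy ∧ dz ∧ dw

For a 2-form omega = sum_{i<j} g_{ij} dx_i ∧ dx_j, the exterior derivative is
  d(omega) = sum_{i<j} d(g_{ij}) ∧ dx_i ∧ dx_j = sum_{i<j, k} (∂g_{ij}/∂x_k) dx_k ∧ dx_i ∧ dx_j.
Expand each term, using dx_k ∧ dx_i ∧ dx_j = sgn(permutation) dx_{(a)} ∧ dx_{(b)} ∧ dx_{(c)} with (a < b < c) sorted:
  d(w) includes (∂/∂w)(w) dw = (1) dw, which multiplied by dx ∧ dy gives (1) dx ∧ dy ∧ dw
  d(w^2 - 2*x*y - y*z) includes (∂/∂y)(w^2 - 2*x*y - y*z) dy = (-2*x - z) dy, which multiplied by dx ∧ dz gives (2*x + z) dx ∧ dy ∧ dz
  d(w^2 - 2*x*y - y*z) includes (∂/∂w)(w^2 - 2*x*y - y*z) dw = (2*w) dw, which multiplied by dx ∧ dz gives (2*w) dx ∧ dz ∧ dw
  d(3*w*x) includes (∂/∂x)(3*w*x) dx = (3*w) dx, which multiplied by dy ∧ dz gives (3*w) dx ∧ dy ∧ dz
  d(3*w*x) includes (∂/∂w)(3*w*x) dw = (3*x) dw, which multiplied by dy ∧ dz gives (3*x) dy ∧ dz ∧ dw
  d(-3*x*z) includes (∂/∂x)(-3*x*z) dx = (-3*z) dx, which multiplied by dz ∧ dw gives (-3*z) dx ∧ dz ∧ dw
Collecting like 3-forms: d(omega) = (1) dx ∧ dy ∧ dw + (3*w + 2*x + z) dx ∧ dy ∧ dz + (2*w - 3*z) dx ∧ dz ∧ dw + (3*x) dy ∧ dz ∧ dw.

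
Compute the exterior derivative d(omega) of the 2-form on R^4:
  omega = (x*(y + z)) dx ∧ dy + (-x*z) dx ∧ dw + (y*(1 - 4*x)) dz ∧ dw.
d(omega) = (x) dx ∧ dy ∧ dz + (x - 4*y) dx ∧ dz ∧ dw + (1 - 4*x) dy ∧ dz ∧ dw

For a 2-form omega = sum_{i<j} g_{ij} dx_i ∧ dx_j, the exterior derivative is
  d(omega) = sum_{i<j} d(g_{ij}) ∧ dx_i ∧ dx_j = sum_{i<j, k} (∂g_{ij}/∂x_k) dx_k ∧ dx_i ∧ dx_j.
Expand each term, using dx_k ∧ dx_i ∧ dx_j = sgn(permutation) dx_{(a)} ∧ dx_{(b)} ∧ dx_{(c)} with (a < b < c) sorted:
  d(x*(y + z)) includes (∂/∂z)(x*(y + z)) dz = (x) dz, which multiplied by dx ∧ dy gives (x) dx ∧ dy ∧ dz
  d(-x*z) includes (∂/∂z)(-x*z) dz = (-x) dz, which multiplied by dx ∧ dw gives (x) dx ∧ dz ∧ dw
  d(y*(1 - 4*x)) includes (∂/∂x)(y*(1 - 4*x)) dx = (-4*y) dx, which multiplied by dz ∧ dw gives (-4*y) dx ∧ dz ∧ dw
  d(y*(1 - 4*x)) includes (∂/∂y)(y*(1 - 4*x)) dy = (1 - 4*x) dy, which multiplied by dz ∧ dw gives (1 - 4*x) dy ∧ dz ∧ dw
Collecting like 3-forms: d(omega) = (x) dx ∧ dy ∧ dz + (x - 4*y) dx ∧ dz ∧ dw + (1 - 4*x) dy ∧ dz ∧ dw.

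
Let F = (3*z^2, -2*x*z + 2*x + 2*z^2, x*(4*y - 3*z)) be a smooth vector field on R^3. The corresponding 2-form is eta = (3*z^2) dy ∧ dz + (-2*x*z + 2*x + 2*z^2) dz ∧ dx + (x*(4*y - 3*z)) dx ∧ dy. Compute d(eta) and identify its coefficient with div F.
d(eta) = (-3*x) dx ∧ dy ∧ dz; div F = -3*x

For a 2-form in R^3 of the form above, applying d gives a 3-form with coefficient ∂P/∂x + ∂Q/∂y + ∂R/∂z:
  ∂P/∂x = 0
  ∂Q/∂y = 0
  ∂R/∂z = -3*x
Sum = -3*x, which is exactly div F.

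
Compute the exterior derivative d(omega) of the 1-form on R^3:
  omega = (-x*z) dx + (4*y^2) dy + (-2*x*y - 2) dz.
d(omega) = (x - 2*y) dx ∧ dz + (-2*x) dy ∧ dz

For a 1-form omega = sum_i f_i dx_i, the exterior derivative is
  d(omega) = sum_{i < j} (∂f_j/∂x_i - ∂f_i/∂x_j) dx_i ∧ dx_j.
  coefficient of dx ∧ dz: ∂f_3/∂x - ∂f_1/∂z = ∂(-2*x*y - 2)/∂x - ∂(-x*z)/∂z = x - 2*y
  coefficient of dy ∧ dz: ∂f_3/∂y - ∂f_2/∂z = ∂(-2*x*y - 2)/∂y - ∂(4*y^2)/∂z = -2*x
Assembling: d(omega) = (x - 2*y) dx ∧ dz + (-2*x) dy ∧ dz.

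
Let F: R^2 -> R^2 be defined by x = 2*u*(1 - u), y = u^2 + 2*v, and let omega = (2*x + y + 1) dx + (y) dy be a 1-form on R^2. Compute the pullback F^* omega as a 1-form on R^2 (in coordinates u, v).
F^* omega = (14*u^3 - 22*u^2 - 4*u*v + 4*u + 4*v + 2) du + (2*u^2 + 4*v) dv

Using F^*(f dg) = (f ∘ F) d(g ∘ F), substitute each coordinate x_i by F_i(u, v) in f_i, and replace dx_i by d F_i = (∂F_i/∂u) du + (∂F_i/∂v) dv.
  For the x component: f_1(F) = -3*u^2 + 4*u + 2*v + 1; d F_1 = (2 - 4*u) du + (0) dv
  For the y component: f_2(F) = u^2 + 2*v; d F_2 = (2*u) du + (2) dv
Combining and collecting du, dv coefficients:
  coeff of du: 14*u^3 - 22*u^2 - 4*u*v + 4*u + 4*v + 2
  coeff of dv: 2*u^2 + 4*v
F^* omega = (14*u^3 - 22*u^2 - 4*u*v + 4*u + 4*v + 2) du + (2*u^2 + 4*v) dv.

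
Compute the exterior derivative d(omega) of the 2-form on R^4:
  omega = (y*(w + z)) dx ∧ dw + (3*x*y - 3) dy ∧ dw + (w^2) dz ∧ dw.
d(omega) = (-w + 3*y - z) dx ∧ dy ∧ dw + (-y) dx ∧ dz ∧ dw

For a 2-form omega = sum_{i<j} g_{ij} dx_i ∧ dx_j, the exterior derivative is
  d(omega) = sum_{i<j} d(g_{ij}) ∧ dx_i ∧ dx_j = sum_{i<j, k} (∂g_{ij}/∂x_k) dx_k ∧ dx_i ∧ dx_j.
Expand each term, using dx_k ∧ dx_i ∧ dx_j = sgn(permutation) dx_{(a)} ∧ dx_{(b)} ∧ dx_{(c)} with (a < b < c) sorted:
  d(y*(w + z)) includes (∂/∂y)(y*(w + z)) dy = (w + z) dy, which multiplied by dx ∧ dw gives (-w - z) dx ∧ dy ∧ dw
  d(y*(w + z)) includes (∂/∂z)(y*(w + z)) dz = (y) dz, which multiplied by dx ∧ dw gives (-y) dx ∧ dz ∧ dw
  d(3*x*y - 3) includes (∂/∂x)(3*x*y - 3) dx = (3*y) dx, which multiplied by dy ∧ dw gives (3*y) dx ∧ dy ∧ dw
Collecting like 3-forms: d(omega) = (-w + 3*y - z) dx ∧ dy ∧ dw + (-y) dx ∧ dz ∧ dw.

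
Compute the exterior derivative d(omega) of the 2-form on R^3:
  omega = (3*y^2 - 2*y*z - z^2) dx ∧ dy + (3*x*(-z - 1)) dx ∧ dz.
d(omega) = (-2*y - 2*z) dx ∧ dy ∧ dz

For a 2-form omega = sum_{i<j} g_{ij} dx_i ∧ dx_j, the exterior derivative is
  d(omega) = sum_{i<j} d(g_{ij}) ∧ dx_i ∧ dx_j = sum_{i<j, k} (∂g_{ij}/∂x_k) dx_k ∧ dx_i ∧ dx_j.
Expand each term, using dx_k ∧ dx_i ∧ dx_j = sgn(permutation) dx_{(a)} ∧ dx_{(b)} ∧ dx_{(c)} with (a < b < c) sorted:
  d(3*y^2 - 2*y*z - z^2) includes (∂/∂z)(3*y^2 - 2*y*z - z^2) dz = (-2*y - 2*z) dz, which multiplied by dx ∧ dy gives (-2*y - 2*z) dx ∧ dy ∧ dz
Collecting like 3-forms: d(omega) = (-2*y - 2*z) dx ∧ dy ∧ dz.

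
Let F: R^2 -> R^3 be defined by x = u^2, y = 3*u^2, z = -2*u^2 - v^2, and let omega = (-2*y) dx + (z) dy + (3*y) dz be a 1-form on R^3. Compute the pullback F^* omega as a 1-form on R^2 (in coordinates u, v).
F^* omega = (6*u*(-10*u^2 - v^2)) du + (-18*u^2*v) dv

Using F^*(f dg) = (f ∘ F) d(g ∘ F), substitute each coordinate x_i by F_i(u, v) in f_i, and replace dx_i by d F_i = (∂F_i/∂u) du + (∂F_i/∂v) dv.
  For the x component: f_1(F) = -6*u^2; d F_1 = (2*u) du + (0) dv
  For the y component: f_2(F) = -2*u^2 - v^2; d F_2 = (6*u) du + (0) dv
  For the z component: f_3(F) = 9*u^2; d F_3 = (-4*u) du + (-2*v) dv
Combining and collecting du, dv coefficients:
  coeff of du: 6*u*(-10*u^2 - v^2)
  coeff of dv: -18*u^2*v
F^* omega = (6*u*(-10*u^2 - v^2)) du + (-18*u^2*v) dv.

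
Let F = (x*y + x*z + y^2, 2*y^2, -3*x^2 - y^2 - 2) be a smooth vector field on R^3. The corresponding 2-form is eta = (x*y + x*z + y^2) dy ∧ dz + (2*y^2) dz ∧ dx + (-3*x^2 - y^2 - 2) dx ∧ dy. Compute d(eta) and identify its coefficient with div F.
d(eta) = (5*y + z) dx ∧ dy ∧ dz; div F = 5*y + z

For a 2-form in R^3 of the form above, applying d gives a 3-form with coefficient ∂P/∂x + ∂Q/∂y + ∂R/∂z:
  ∂P/∂x = y + z
  ∂Q/∂y = 4*y
  ∂R/∂z = 0
Sum = 5*y + z, which is exactly div F.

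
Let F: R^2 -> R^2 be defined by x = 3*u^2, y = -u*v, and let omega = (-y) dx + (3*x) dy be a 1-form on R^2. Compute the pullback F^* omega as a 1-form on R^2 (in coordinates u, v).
F^* omega = (-3*u^2*v) du + (-9*u^3) dv

Using F^*(f dg) = (f ∘ F) d(g ∘ F), substitute each coordinate x_i by F_i(u, v) in f_i, and replace dx_i by d F_i = (∂F_i/∂u) du + (∂F_i/∂v) dv.
  For the x component: f_1(F) = u*v; d F_1 = (6*u) du + (0) dv
  For the y component: f_2(F) = 9*u^2; d F_2 = (-v) du + (-u) dv
Combining and collecting du, dv coefficients:
  coeff of du: -3*u^2*v
  coeff of dv: -9*u^3
F^* omega = (-3*u^2*v) du + (-9*u^3) dv.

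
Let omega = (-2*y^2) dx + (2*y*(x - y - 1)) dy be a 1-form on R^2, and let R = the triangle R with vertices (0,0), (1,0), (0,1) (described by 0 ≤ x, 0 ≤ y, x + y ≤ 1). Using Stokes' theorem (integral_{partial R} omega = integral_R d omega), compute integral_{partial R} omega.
integral_(partial R) omega = 1

Stokes: integral_partial_R omega = integral_R d omega with d omega = (∂Q/∂x - ∂P/∂y) dx ∧ dy.
  ∂Q/∂x = 2*y
  ∂P/∂y = -4*y
  integrand = ∂Q/∂x - ∂P/∂y = 6*y.
Integrating over R: integral_0^1 integral_0^{1-x} (6*y) dy dx = 1.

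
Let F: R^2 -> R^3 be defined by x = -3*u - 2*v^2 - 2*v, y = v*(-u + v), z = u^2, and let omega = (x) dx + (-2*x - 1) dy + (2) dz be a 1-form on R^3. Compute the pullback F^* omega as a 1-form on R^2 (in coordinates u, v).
F^* omega = (-6*u*v + 13*u - 4*v^3 + 2*v^2 + 7*v) du + (-6*u^2 - 4*u*v^2 + 20*u*v + 7*u + 16*v^3 + 20*v^2 + 2*v) dv

Using F^*(f dg) = (f ∘ F) d(g ∘ F), substitute each coordinate x_i by F_i(u, v) in f_i, and replace dx_i by d F_i = (∂F_i/∂u) du + (∂F_i/∂v) dv.
  For the x component: f_1(F) = -3*u - 2*v^2 - 2*v; d F_1 = (-3) du + (-4*v - 2) dv
  For the y component: f_2(F) = 6*u + 4*v^2 + 4*v - 1; d F_2 = (-v) du + (-u + 2*v) dv
  For the z component: f_3(F) = 2; d F_3 = (2*u) du + (0) dv
Combining and collecting du, dv coefficients:
  coeff of du: -6*u*v + 13*u - 4*v^3 + 2*v^2 + 7*v
  coeff of dv: -6*u^2 - 4*u*v^2 + 20*u*v + 7*u + 16*v^3 + 20*v^2 + 2*v
F^* omega = (-6*u*v + 13*u - 4*v^3 + 2*v^2 + 7*v) du + (-6*u^2 - 4*u*v^2 + 20*u*v + 7*u + 16*v^3 + 20*v^2 + 2*v) dv.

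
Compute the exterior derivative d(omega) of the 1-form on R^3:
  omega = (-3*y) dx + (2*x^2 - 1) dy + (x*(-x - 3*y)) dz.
d(omega) = (4*x + 3) dx ∧ dy + (-2*x - 3*y) dx ∧ dz + (-3*x) dy ∧ dz

For a 1-form omega = sum_i f_i dx_i, the exterior derivative is
  d(omega) = sum_{i < j} (∂f_j/∂x_i - ∂f_i/∂x_j) dx_i ∧ dx_j.
  coefficient of dx ∧ dy: ∂f_2/∂x - ∂f_1/∂y = ∂(2*x^2 - 1)/∂x - ∂(-3*y)/∂y = 4*x + 3
  coefficient of dx ∧ dz: ∂f_3/∂x - ∂f_1/∂z = ∂(x*(-x - 3*y))/∂x - ∂(-3*y)/∂z = -2*x - 3*y
  coefficient of dy ∧ dz: ∂f_3/∂y - ∂f_2/∂z = ∂(x*(-x - 3*y))/∂y - ∂(2*x^2 - 1)/∂z = -3*x
Assembling: d(omega) = (4*x + 3) dx ∧ dy + (-2*x - 3*y) dx ∧ dz + (-3*x) dy ∧ dz.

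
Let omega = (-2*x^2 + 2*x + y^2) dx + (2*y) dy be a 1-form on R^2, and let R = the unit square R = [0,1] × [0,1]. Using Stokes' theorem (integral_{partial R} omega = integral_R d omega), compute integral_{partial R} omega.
integral_(partial R) omega = -1

Stokes: integral_partial_R omega = integral_R d omega with d omega = (∂Q/∂x - ∂P/∂y) dx ∧ dy.
  ∂Q/∂x = 0
  ∂P/∂y = 2*y
  integrand = ∂Q/∂x - ∂P/∂y = -2*y.
Integrating over R: integral_0^1 integral_0^1 (-2*y) dx dy = -1.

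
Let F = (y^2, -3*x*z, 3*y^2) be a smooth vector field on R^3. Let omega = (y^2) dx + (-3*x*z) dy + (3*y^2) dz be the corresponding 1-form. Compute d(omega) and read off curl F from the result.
d(omega) = (3*x + 6*y) dy ∧ dz + (0) dz ∧ dx + (-2*y - 3*z) dx ∧ dy; curl F = (3*x + 6*y, 0, -2*y - 3*z)

d omega = sum_{i<j} (∂f_j/∂x_i - ∂f_i/∂x_j) dx_i ∧ dx_j. Under the identification (dy ∧ dz, dz ∧ dx, dx ∧ dy) ↔ (e_x, e_y, e_z), the coefficients are exactly the components of curl F. Compute:
  ∂R/∂y - ∂Q/∂z = (6*y) - (-3*x) = 3*x + 6*y
  ∂P/∂z - ∂R/∂x = (0) - (0) = 0
  ∂Q/∂x - ∂P/∂y = (-3*z) - (2*y) = -2*y - 3*z.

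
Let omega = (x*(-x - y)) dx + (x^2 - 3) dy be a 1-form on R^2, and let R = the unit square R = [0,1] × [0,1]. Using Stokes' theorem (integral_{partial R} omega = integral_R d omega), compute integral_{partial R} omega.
integral_(partial R) omega = 3/2

Stokes: integral_partial_R omega = integral_R d omega with d omega = (∂Q/∂x - ∂P/∂y) dx ∧ dy.
  ∂Q/∂x = 2*x
  ∂P/∂y = -x
  integrand = ∂Q/∂x - ∂P/∂y = 3*x.
Integrating over R: integral_0^1 integral_0^1 (3*x) dx dy = 3/2.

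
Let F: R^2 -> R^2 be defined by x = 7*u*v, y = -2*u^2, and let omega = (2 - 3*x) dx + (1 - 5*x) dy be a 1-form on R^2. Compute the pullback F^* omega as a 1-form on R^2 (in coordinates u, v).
F^* omega = (140*u^2*v - 147*u*v^2 - 4*u + 14*v) du + (7*u*(-21*u*v + 2)) dv

Using F^*(f dg) = (f ∘ F) d(g ∘ F), substitute each coordinate x_i by F_i(u, v) in f_i, and replace dx_i by d F_i = (∂F_i/∂u) du + (∂F_i/∂v) dv.
  For the x component: f_1(F) = -21*u*v + 2; d F_1 = (7*v) du + (7*u) dv
  For the y component: f_2(F) = -35*u*v + 1; d F_2 = (-4*u) du + (0) dv
Combining and collecting du, dv coefficients:
  coeff of du: 140*u^2*v - 147*u*v^2 - 4*u + 14*v
  coeff of dv: 7*u*(-21*u*v + 2)
F^* omega = (140*u^2*v - 147*u*v^2 - 4*u + 14*v) du + (7*u*(-21*u*v + 2)) dv.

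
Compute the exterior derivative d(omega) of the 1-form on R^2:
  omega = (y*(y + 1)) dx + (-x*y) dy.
d(omega) = (-3*y - 1) dx ∧ dy

For a 1-form omega = sum_i f_i dx_i, the exterior derivative is
  d(omega) = sum_{i < j} (∂f_j/∂x_i - ∂f_i/∂x_j) dx_i ∧ dx_j.
  coefficient of dx ∧ dy: ∂f_2/∂x - ∂f_1/∂y = ∂(-x*y)/∂x - ∂(y*(y + 1))/∂y = -3*y - 1
Assembling: d(omega) = (-3*y - 1) dx ∧ dy.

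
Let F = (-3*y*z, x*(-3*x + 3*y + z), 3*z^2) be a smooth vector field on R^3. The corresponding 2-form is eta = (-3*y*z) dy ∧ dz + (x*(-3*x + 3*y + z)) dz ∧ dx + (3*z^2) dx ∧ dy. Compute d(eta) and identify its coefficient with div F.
d(eta) = (3*x + 6*z) dx ∧ dy ∧ dz; div F = 3*x + 6*z

For a 2-form in R^3 of the form above, applying d gives a 3-form with coefficient ∂P/∂x + ∂Q/∂y + ∂R/∂z:
  ∂P/∂x = 0
  ∂Q/∂y = 3*x
  ∂R/∂z = 6*z
Sum = 3*x + 6*z, which is exactly div F.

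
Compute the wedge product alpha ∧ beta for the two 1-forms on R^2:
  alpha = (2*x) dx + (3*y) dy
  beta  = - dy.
alpha ∧ beta = (-2*x) dx ∧ dy

Distribute the wedge, using dx_i ∧ dx_j = -dx_j ∧ dx_i and dx_i ∧ dx_i = 0. For each pair (i, j) with i < j, the coefficient of dx_i ∧ dx_j in alpha ∧ beta is (alpha_i * beta_j - alpha_j * beta_i). Collecting: alpha ∧ beta = (-2*x) dx ∧ dy.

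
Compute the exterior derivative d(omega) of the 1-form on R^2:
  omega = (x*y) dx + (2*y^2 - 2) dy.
d(omega) = (-x) dx ∧ dy

For a 1-form omega = sum_i f_i dx_i, the exterior derivative is
  d(omega) = sum_{i < j} (∂f_j/∂x_i - ∂f_i/∂x_j) dx_i ∧ dx_j.
  coefficient of dx ∧ dy: ∂f_2/∂x - ∂f_1/∂y = ∂(2*y^2 - 2)/∂x - ∂(x*y)/∂y = -x
Assembling: d(omega) = (-x) dx ∧ dy.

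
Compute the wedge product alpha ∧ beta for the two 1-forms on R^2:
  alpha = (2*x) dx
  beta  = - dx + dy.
alpha ∧ beta = (2*x) dx ∧ dy

Distribute the wedge, using dx_i ∧ dx_j = -dx_j ∧ dx_i and dx_i ∧ dx_i = 0. For each pair (i, j) with i < j, the coefficient of dx_i ∧ dx_j in alpha ∧ beta is (alpha_i * beta_j - alpha_j * beta_i). Collecting: alpha ∧ beta = (2*x) dx ∧ dy.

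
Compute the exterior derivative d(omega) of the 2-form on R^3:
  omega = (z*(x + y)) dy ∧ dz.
d(omega) = (z) dx ∧ dy ∧ dz

For a 2-form omega = sum_{i<j} g_{ij} dx_i ∧ dx_j, the exterior derivative is
  d(omega) = sum_{i<j} d(g_{ij}) ∧ dx_i ∧ dx_j = sum_{i<j, k} (∂g_{ij}/∂x_k) dx_k ∧ dx_i ∧ dx_j.
Expand each term, using dx_k ∧ dx_i ∧ dx_j = sgn(permutation) dx_{(a)} ∧ dx_{(b)} ∧ dx_{(c)} with (a < b < c) sorted:
  d(z*(x + y)) includes (∂/∂x)(z*(x + y)) dx = (z) dx, which multiplied by dy ∧ dz gives (z) dx ∧ dy ∧ dz
Collecting like 3-forms: d(omega) = (z) dx ∧ dy ∧ dz.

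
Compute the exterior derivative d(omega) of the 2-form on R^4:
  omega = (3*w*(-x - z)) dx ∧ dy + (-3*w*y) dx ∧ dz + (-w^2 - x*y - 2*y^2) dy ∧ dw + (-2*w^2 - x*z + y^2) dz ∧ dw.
d(omega) = (-3*x - y - 3*z) dx ∧ dy ∧ dw + (-3*y - z) dx ∧ dz ∧ dw + (2*y) dy ∧ dz ∧ dw

For a 2-form omega = sum_{i<j} g_{ij} dx_i ∧ dx_j, the exterior derivative is
  d(omega) = sum_{i<j} d(g_{ij}) ∧ dx_i ∧ dx_j = sum_{i<j, k} (∂g_{ij}/∂x_k) dx_k ∧ dx_i ∧ dx_j.
Expand each term, using dx_k ∧ dx_i ∧ dx_j = sgn(permutation) dx_{(a)} ∧ dx_{(b)} ∧ dx_{(c)} with (a < b < c) sorted:
  d(3*w*(-x - z)) includes (∂/∂z)(3*w*(-x - z)) dz = (-3*w) dz, which multiplied by dx ∧ dy gives (-3*w) dx ∧ dy ∧ dz
  d(3*w*(-x - z)) includes (∂/∂w)(3*w*(-x - z)) dw = (-3*x - 3*z) dw, which multiplied by dx ∧ dy gives (-3*x - 3*z) dx ∧ dy ∧ dw
  d(-3*w*y) includes (∂/∂y)(-3*w*y) dy = (-3*w) dy, which multiplied by dx ∧ dz gives (3*w) dx ∧ dy ∧ dz
  d(-3*w*y) includes (∂/∂w)(-3*w*y) dw = (-3*y) dw, which multiplied by dx ∧ dz gives (-3*y) dx ∧ dz ∧ dw
  d(-w^2 - x*y - 2*y^2) includes (∂/∂x)(-w^2 - x*y - 2*y^2) dx = (-y) dx, which multiplied by dy ∧ dw gives (-y) dx ∧ dy ∧ dw
  d(-2*w^2 - x*z + y^2) includes (∂/∂x)(-2*w^2 - x*z + y^2) dx = (-z) dx, which multiplied by dz ∧ dw gives (-z) dx ∧ dz ∧ dw
  d(-2*w^2 - x*z + y^2) includes (∂/∂y)(-2*w^2 - x*z + y^2) dy = (2*y) dy, which multiplied by dz ∧ dw gives (2*y) dy ∧ dz ∧ dw
Collecting like 3-forms: d(omega) = (-3*x - y - 3*z) dx ∧ dy ∧ dw + (-3*y - z) dx ∧ dz ∧ dw + (2*y) dy ∧ dz ∧ dw.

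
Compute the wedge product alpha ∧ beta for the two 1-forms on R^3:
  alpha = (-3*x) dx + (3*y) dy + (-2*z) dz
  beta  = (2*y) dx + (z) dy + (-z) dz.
alpha ∧ beta = (-3*x*z - 6*y^2) dx ∧ dy + (z*(3*x + 4*y)) dx ∧ dz + (z*(-3*y + 2*z)) dy ∧ dz

Distribute the wedge, using dx_i ∧ dx_j = -dx_j ∧ dx_i and dx_i ∧ dx_i = 0. For each pair (i, j) with i < j, the coefficient of dx_i ∧ dx_j in alpha ∧ beta is (alpha_i * beta_j - alpha_j * beta_i). Collecting: alpha ∧ beta = (-3*x*z - 6*y^2) dx ∧ dy + (z*(3*x + 4*y)) dx ∧ dz + (z*(-3*y + 2*z)) dy ∧ dz.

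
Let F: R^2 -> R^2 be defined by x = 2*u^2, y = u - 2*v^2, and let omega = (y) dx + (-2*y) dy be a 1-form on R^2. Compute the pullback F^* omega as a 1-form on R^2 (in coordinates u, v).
F^* omega = (4*u^2 - 8*u*v^2 - 2*u + 4*v^2) du + (8*v*(u - 2*v^2)) dv

Using F^*(f dg) = (f ∘ F) d(g ∘ F), substitute each coordinate x_i by F_i(u, v) in f_i, and replace dx_i by d F_i = (∂F_i/∂u) du + (∂F_i/∂v) dv.
  For the x component: f_1(F) = u - 2*v^2; d F_1 = (4*u) du + (0) dv
  For the y component: f_2(F) = -2*u + 4*v^2; d F_2 = (1) du + (-4*v) dv
Combining and collecting du, dv coefficients:
  coeff of du: 4*u^2 - 8*u*v^2 - 2*u + 4*v^2
  coeff of dv: 8*v*(u - 2*v^2)
F^* omega = (4*u^2 - 8*u*v^2 - 2*u + 4*v^2) du + (8*v*(u - 2*v^2)) dv.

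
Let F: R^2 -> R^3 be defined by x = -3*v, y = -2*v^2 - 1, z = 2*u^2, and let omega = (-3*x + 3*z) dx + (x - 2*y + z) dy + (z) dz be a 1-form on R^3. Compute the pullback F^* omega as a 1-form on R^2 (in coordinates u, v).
F^* omega = (8*u^3) du + (-8*u^2*v - 18*u^2 - 16*v^3 + 12*v^2 - 35*v) dv

Using F^*(f dg) = (f ∘ F) d(g ∘ F), substitute each coordinate x_i by F_i(u, v) in f_i, and replace dx_i by d F_i = (∂F_i/∂u) du + (∂F_i/∂v) dv.
  For the x component: f_1(F) = 6*u^2 + 9*v; d F_1 = (0) du + (-3) dv
  For the y component: f_2(F) = 2*u^2 + 4*v^2 - 3*v + 2; d F_2 = (0) du + (-4*v) dv
  For the z component: f_3(F) = 2*u^2; d F_3 = (4*u) du + (0) dv
Combining and collecting du, dv coefficients:
  coeff of du: 8*u^3
  coeff of dv: -8*u^2*v - 18*u^2 - 16*v^3 + 12*v^2 - 35*v
F^* omega = (8*u^3) du + (-8*u^2*v - 18*u^2 - 16*v^3 + 12*v^2 - 35*v) dv.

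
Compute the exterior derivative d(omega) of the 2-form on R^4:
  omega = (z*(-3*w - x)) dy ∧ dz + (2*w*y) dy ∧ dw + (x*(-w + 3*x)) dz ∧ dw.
d(omega) = (-z) dx ∧ dy ∧ dz + (-3*z) dy ∧ dz ∧ dw + (-w + 6*x) dx ∧ dz ∧ dw

For a 2-form omega = sum_{i<j} g_{ij} dx_i ∧ dx_j, the exterior derivative is
  d(omega) = sum_{i<j} d(g_{ij}) ∧ dx_i ∧ dx_j = sum_{i<j, k} (∂g_{ij}/∂x_k) dx_k ∧ dx_i ∧ dx_j.
Expand each term, using dx_k ∧ dx_i ∧ dx_j = sgn(permutation) dx_{(a)} ∧ dx_{(b)} ∧ dx_{(c)} with (a < b < c) sorted:
  d(z*(-3*w - x)) includes (∂/∂x)(z*(-3*w - x)) dx = (-z) dx, which multiplied by dy ∧ dz gives (-z) dx ∧ dy ∧ dz
  d(z*(-3*w - x)) includes (∂/∂w)(z*(-3*w - x)) dw = (-3*z) dw, which multiplied by dy ∧ dz gives (-3*z) dy ∧ dz ∧ dw
  d(x*(-w + 3*x)) includes (∂/∂x)(x*(-w + 3*x)) dx = (-w + 6*x) dx, which multiplied by dz ∧ dw gives (-w + 6*x) dx ∧ dz ∧ dw
Collecting like 3-forms: d(omega) = (-z) dx ∧ dy ∧ dz + (-3*z) dy ∧ dz ∧ dw + (-w + 6*x) dx ∧ dz ∧ dw.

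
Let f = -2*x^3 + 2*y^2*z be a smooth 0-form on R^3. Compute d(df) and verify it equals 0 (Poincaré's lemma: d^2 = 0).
d(df) = 0

Step 1: df = sum_i (∂f/∂x_i) dx_i = (-6*x^2) dx + (4*y*z) dy + (2*y^2) dz.
Step 2: Apply d again. Using the 1-form formula, the coefficient of dx ∧ dy in d(df) is ∂^2 f/∂x ∂y - ∂^2 f/∂y ∂x = (0) - (0) = 0 (equality of mixed partials for smooth f).
Similarly for dx ∧ dz and dy ∧ dz — all coefficients vanish. So d(df) = 0.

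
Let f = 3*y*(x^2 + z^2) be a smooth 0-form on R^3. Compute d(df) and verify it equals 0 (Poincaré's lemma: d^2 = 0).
d(df) = 0

Step 1: df = sum_i (∂f/∂x_i) dx_i = (6*x*y) dx + (3*x^2 + 3*z^2) dy + (6*y*z) dz.
Step 2: Apply d again. Using the 1-form formula, the coefficient of dx ∧ dy in d(df) is ∂^2 f/∂x ∂y - ∂^2 f/∂y ∂x = (6*x) - (6*x) = 0 (equality of mixed partials for smooth f).
Similarly for dx ∧ dz and dy ∧ dz — all coefficients vanish. So d(df) = 0.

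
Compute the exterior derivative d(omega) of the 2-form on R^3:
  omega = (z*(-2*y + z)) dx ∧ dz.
d(omega) = (2*z) dx ∧ dy ∧ dz

For a 2-form omega = sum_{i<j} g_{ij} dx_i ∧ dx_j, the exterior derivative is
  d(omega) = sum_{i<j} d(g_{ij}) ∧ dx_i ∧ dx_j = sum_{i<j, k} (∂g_{ij}/∂x_k) dx_k ∧ dx_i ∧ dx_j.
Expand each term, using dx_k ∧ dx_i ∧ dx_j = sgn(permutation) dx_{(a)} ∧ dx_{(b)} ∧ dx_{(c)} with (a < b < c) sorted:
  d(z*(-2*y + z)) includes (∂/∂y)(z*(-2*y + z)) dy = (-2*z) dy, which multiplied by dx ∧ dz gives (2*z) dx ∧ dy ∧ dz
Collecting like 3-forms: d(omega) = (2*z) dx ∧ dy ∧ dz.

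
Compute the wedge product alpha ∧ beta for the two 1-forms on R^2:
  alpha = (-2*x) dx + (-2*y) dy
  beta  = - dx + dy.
alpha ∧ beta = (-2*x - 2*y) dx ∧ dy

Distribute the wedge, using dx_i ∧ dx_j = -dx_j ∧ dx_i and dx_i ∧ dx_i = 0. For each pair (i, j) with i < j, the coefficient of dx_i ∧ dx_j in alpha ∧ beta is (alpha_i * beta_j - alpha_j * beta_i). Collecting: alpha ∧ beta = (-2*x - 2*y) dx ∧ dy.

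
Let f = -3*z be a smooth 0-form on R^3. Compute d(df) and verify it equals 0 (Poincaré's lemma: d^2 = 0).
d(df) = 0

Step 1: df = sum_i (∂f/∂x_i) dx_i = (0) dx + (0) dy + (-3) dz.
Step 2: Apply d again. Using the 1-form formula, the coefficient of dx ∧ dy in d(df) is ∂^2 f/∂x ∂y - ∂^2 f/∂y ∂x = (0) - (0) = 0 (equality of mixed partials for smooth f).
Similarly for dx ∧ dz and dy ∧ dz — all coefficients vanish. So d(df) = 0.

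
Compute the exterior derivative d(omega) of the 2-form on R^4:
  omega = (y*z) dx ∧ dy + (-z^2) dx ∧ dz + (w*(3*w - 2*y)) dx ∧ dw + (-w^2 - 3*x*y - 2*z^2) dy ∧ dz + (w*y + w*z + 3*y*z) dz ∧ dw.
d(omega) = (-2*y) dx ∧ dy ∧ dz + (2*w) dx ∧ dy ∧ dw + (-w + 3*z) dy ∧ dz ∧ dw

For a 2-form omega = sum_{i<j} g_{ij} dx_i ∧ dx_j, the exterior derivative is
  d(omega) = sum_{i<j} d(g_{ij}) ∧ dx_i ∧ dx_j = sum_{i<j, k} (∂g_{ij}/∂x_k) dx_k ∧ dx_i ∧ dx_j.
Expand each term, using dx_k ∧ dx_i ∧ dx_j = sgn(permutation) dx_{(a)} ∧ dx_{(b)} ∧ dx_{(c)} with (a < b < c) sorted:
  d(y*z) includes (∂/∂z)(y*z) dz = (y) dz, which multiplied by dx ∧ dy gives (y) dx ∧ dy ∧ dz
  d(w*(3*w - 2*y)) includes (∂/∂y)(w*(3*w - 2*y)) dy = (-2*w) dy, which multiplied by dx ∧ dw gives (2*w) dx ∧ dy ∧ dw
  d(-w^2 - 3*x*y - 2*z^2) includes (∂/∂x)(-w^2 - 3*x*y - 2*z^2) dx = (-3*y) dx, which multiplied by dy ∧ dz gives (-3*y) dx ∧ dy ∧ dz
  d(-w^2 - 3*x*y - 2*z^2) includes (∂/∂w)(-w^2 - 3*x*y - 2*z^2) dw = (-2*w) dw, which multiplied by dy ∧ dz gives (-2*w) dy ∧ dz ∧ dw
  d(w*y + w*z + 3*y*z) includes (∂/∂y)(w*y + w*z + 3*y*z) dy = (w + 3*z) dy, which multiplied by dz ∧ dw gives (w + 3*z) dy ∧ dz ∧ dw
Collecting like 3-forms: d(omega) = (-2*y) dx ∧ dy ∧ dz + (2*w) dx ∧ dy ∧ dw + (-w + 3*z) dy ∧ dz ∧ dw.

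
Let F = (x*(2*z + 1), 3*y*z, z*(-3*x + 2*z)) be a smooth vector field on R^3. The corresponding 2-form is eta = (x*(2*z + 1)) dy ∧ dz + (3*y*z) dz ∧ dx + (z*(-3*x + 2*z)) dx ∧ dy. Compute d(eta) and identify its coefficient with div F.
d(eta) = (-3*x + 9*z + 1) dx ∧ dy ∧ dz; div F = -3*x + 9*z + 1

For a 2-form in R^3 of the form above, applying d gives a 3-form with coefficient ∂P/∂x + ∂Q/∂y + ∂R/∂z:
  ∂P/∂x = 2*z + 1
  ∂Q/∂y = 3*z
  ∂R/∂z = -3*x + 4*z
Sum = -3*x + 9*z + 1, which is exactly div F.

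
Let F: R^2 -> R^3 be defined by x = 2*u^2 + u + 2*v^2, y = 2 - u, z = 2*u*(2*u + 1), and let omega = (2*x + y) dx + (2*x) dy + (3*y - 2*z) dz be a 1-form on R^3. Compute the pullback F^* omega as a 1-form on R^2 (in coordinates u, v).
F^* omega = (-48*u^3 - 68*u^2 + 16*u*v^2 + 41*u + 14) du + (4*v*(4*u^2 + u + 4*v^2 + 2)) dv

Using F^*(f dg) = (f ∘ F) d(g ∘ F), substitute each coordinate x_i by F_i(u, v) in f_i, and replace dx_i by d F_i = (∂F_i/∂u) du + (∂F_i/∂v) dv.
  For the x component: f_1(F) = 4*u^2 + u + 4*v^2 + 2; d F_1 = (4*u + 1) du + (4*v) dv
  For the y component: f_2(F) = 4*u^2 + 2*u + 4*v^2; d F_2 = (-1) du + (0) dv
  For the z component: f_3(F) = -8*u^2 - 7*u + 6; d F_3 = (8*u + 2) du + (0) dv
Combining and collecting du, dv coefficients:
  coeff of du: -48*u^3 - 68*u^2 + 16*u*v^2 + 41*u + 14
  coeff of dv: 4*v*(4*u^2 + u + 4*v^2 + 2)
F^* omega = (-48*u^3 - 68*u^2 + 16*u*v^2 + 41*u + 14) du + (4*v*(4*u^2 + u + 4*v^2 + 2)) dv.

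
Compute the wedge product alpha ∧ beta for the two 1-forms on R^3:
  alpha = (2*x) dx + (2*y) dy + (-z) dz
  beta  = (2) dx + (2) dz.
alpha ∧ beta = (4*x + 2*z) dx ∧ dz + (-4*y) dx ∧ dy + (4*y) dy ∧ dz

Distribute the wedge, using dx_i ∧ dx_j = -dx_j ∧ dx_i and dx_i ∧ dx_i = 0. For each pair (i, j) with i < j, the coefficient of dx_i ∧ dx_j in alpha ∧ beta is (alpha_i * beta_j - alpha_j * beta_i). Collecting: alpha ∧ beta = (4*x + 2*z) dx ∧ dz + (-4*y) dx ∧ dy + (4*y) dy ∧ dz.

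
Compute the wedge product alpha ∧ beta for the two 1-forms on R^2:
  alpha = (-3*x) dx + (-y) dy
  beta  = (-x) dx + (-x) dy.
alpha ∧ beta = (x*(3*x - y)) dx ∧ dy

Distribute the wedge, using dx_i ∧ dx_j = -dx_j ∧ dx_i and dx_i ∧ dx_i = 0. For each pair (i, j) with i < j, the coefficient of dx_i ∧ dx_j in alpha ∧ beta is (alpha_i * beta_j - alpha_j * beta_i). Collecting: alpha ∧ beta = (x*(3*x - y)) dx ∧ dy.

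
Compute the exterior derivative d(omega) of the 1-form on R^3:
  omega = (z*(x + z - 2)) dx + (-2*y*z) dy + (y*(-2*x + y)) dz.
d(omega) = (-x - 2*y - 2*z + 2) dx ∧ dz + (-2*x + 4*y) dy ∧ dz

For a 1-form omega = sum_i f_i dx_i, the exterior derivative is
  d(omega) = sum_{i < j} (∂f_j/∂x_i - ∂f_i/∂x_j) dx_i ∧ dx_j.
  coefficient of dx ∧ dz: ∂f_3/∂x - ∂f_1/∂z = ∂(y*(-2*x + y))/∂x - ∂(z*(x + z - 2))/∂z = -x - 2*y - 2*z + 2
  coefficient of dy ∧ dz: ∂f_3/∂y - ∂f_2/∂z = ∂(y*(-2*x + y))/∂y - ∂(-2*y*z)/∂z = -2*x + 4*y
Assembling: d(omega) = (-x - 2*y - 2*z + 2) dx ∧ dz + (-2*x + 4*y) dy ∧ dz.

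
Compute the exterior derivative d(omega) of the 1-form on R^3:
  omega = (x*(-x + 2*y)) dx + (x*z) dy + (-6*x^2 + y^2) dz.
d(omega) = (-2*x + z) dx ∧ dy + (-12*x) dx ∧ dz + (-x + 2*y) dy ∧ dz

For a 1-form omega = sum_i f_i dx_i, the exterior derivative is
  d(omega) = sum_{i < j} (∂f_j/∂x_i - ∂f_i/∂x_j) dx_i ∧ dx_j.
  coefficient of dx ∧ dy: ∂f_2/∂x - ∂f_1/∂y = ∂(x*z)/∂x - ∂(x*(-x + 2*y))/∂y = -2*x + z
  coefficient of dx ∧ dz: ∂f_3/∂x - ∂f_1/∂z = ∂(-6*x^2 + y^2)/∂x - ∂(x*(-x + 2*y))/∂z = -12*x
  coefficient of dy ∧ dz: ∂f_3/∂y - ∂f_2/∂z = ∂(-6*x^2 + y^2)/∂y - ∂(x*z)/∂z = -x + 2*y
Assembling: d(omega) = (-2*x + z) dx ∧ dy + (-12*x) dx ∧ dz + (-x + 2*y) dy ∧ dz.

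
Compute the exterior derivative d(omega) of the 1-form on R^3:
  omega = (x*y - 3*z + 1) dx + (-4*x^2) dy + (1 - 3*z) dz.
d(omega) = (-9*x) dx ∧ dy + (3) dx ∧ dz

For a 1-form omega = sum_i f_i dx_i, the exterior derivative is
  d(omega) = sum_{i < j} (∂f_j/∂x_i - ∂f_i/∂x_j) dx_i ∧ dx_j.
  coefficient of dx ∧ dy: ∂f_2/∂x - ∂f_1/∂y = ∂(-4*x^2)/∂x - ∂(x*y - 3*z + 1)/∂y = -9*x
  coefficient of dx ∧ dz: ∂f_3/∂x - ∂f_1/∂z = ∂(1 - 3*z)/∂x - ∂(x*y - 3*z + 1)/∂z = 3
Assembling: d(omega) = (-9*x) dx ∧ dy + (3) dx ∧ dz.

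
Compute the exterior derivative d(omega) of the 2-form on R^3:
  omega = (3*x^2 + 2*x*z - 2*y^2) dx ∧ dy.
d(omega) = (2*x) dx ∧ dy ∧ dz

For a 2-form omega = sum_{i<j} g_{ij} dx_i ∧ dx_j, the exterior derivative is
  d(omega) = sum_{i<j} d(g_{ij}) ∧ dx_i ∧ dx_j = sum_{i<j, k} (∂g_{ij}/∂x_k) dx_k ∧ dx_i ∧ dx_j.
Expand each term, using dx_k ∧ dx_i ∧ dx_j = sgn(permutation) dx_{(a)} ∧ dx_{(b)} ∧ dx_{(c)} with (a < b < c) sorted:
  d(3*x^2 + 2*x*z - 2*y^2) includes (∂/∂z)(3*x^2 + 2*x*z - 2*y^2) dz = (2*x) dz, which multiplied by dx ∧ dy gives (2*x) dx ∧ dy ∧ dz
Collecting like 3-forms: d(omega) = (2*x) dx ∧ dy ∧ dz.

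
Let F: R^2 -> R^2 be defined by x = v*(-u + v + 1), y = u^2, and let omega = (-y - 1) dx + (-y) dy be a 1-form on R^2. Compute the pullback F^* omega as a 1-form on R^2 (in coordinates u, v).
F^* omega = (-2*u^3 + u^2*v + v) du + (u^3 - 2*u^2*v - u^2 + u - 2*v - 1) dv

Using F^*(f dg) = (f ∘ F) d(g ∘ F), substitute each coordinate x_i by F_i(u, v) in f_i, and replace dx_i by d F_i = (∂F_i/∂u) du + (∂F_i/∂v) dv.
  For the x component: f_1(F) = -u^2 - 1; d F_1 = (-v) du + (-u + 2*v + 1) dv
  For the y component: f_2(F) = -u^2; d F_2 = (2*u) du + (0) dv
Combining and collecting du, dv coefficients:
  coeff of du: -2*u^3 + u^2*v + v
  coeff of dv: u^3 - 2*u^2*v - u^2 + u - 2*v - 1
F^* omega = (-2*u^3 + u^2*v + v) du + (u^3 - 2*u^2*v - u^2 + u - 2*v - 1) dv.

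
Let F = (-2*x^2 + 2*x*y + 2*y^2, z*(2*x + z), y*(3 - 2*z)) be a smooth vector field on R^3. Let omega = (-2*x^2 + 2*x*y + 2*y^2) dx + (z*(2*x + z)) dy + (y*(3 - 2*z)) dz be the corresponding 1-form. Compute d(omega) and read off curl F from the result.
d(omega) = (-2*x - 4*z + 3) dy ∧ dz + (0) dz ∧ dx + (-2*x - 4*y + 2*z) dx ∧ dy; curl F = (-2*x - 4*z + 3, 0, -2*x - 4*y + 2*z)

d omega = sum_{i<j} (∂f_j/∂x_i - ∂f_i/∂x_j) dx_i ∧ dx_j. Under the identification (dy ∧ dz, dz ∧ dx, dx ∧ dy) ↔ (e_x, e_y, e_z), the coefficients are exactly the components of curl F. Compute:
  ∂R/∂y - ∂Q/∂z = (3 - 2*z) - (2*x + 2*z) = -2*x - 4*z + 3
  ∂P/∂z - ∂R/∂x = (0) - (0) = 0
  ∂Q/∂x - ∂P/∂y = (2*z) - (2*x + 4*y) = -2*x - 4*y + 2*z.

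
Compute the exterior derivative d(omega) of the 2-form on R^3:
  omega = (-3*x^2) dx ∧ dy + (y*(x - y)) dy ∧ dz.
d(omega) = (y) dx ∧ dy ∧ dz

For a 2-form omega = sum_{i<j} g_{ij} dx_i ∧ dx_j, the exterior derivative is
  d(omega) = sum_{i<j} d(g_{ij}) ∧ dx_i ∧ dx_j = sum_{i<j, k} (∂g_{ij}/∂x_k) dx_k ∧ dx_i ∧ dx_j.
Expand each term, using dx_k ∧ dx_i ∧ dx_j = sgn(permutation) dx_{(a)} ∧ dx_{(b)} ∧ dx_{(c)} with (a < b < c) sorted:
  d(y*(x - y)) includes (∂/∂x)(y*(x - y)) dx = (y) dx, which multiplied by dy ∧ dz gives (y) dx ∧ dy ∧ dz
Collecting like 3-forms: d(omega) = (y) dx ∧ dy ∧ dz.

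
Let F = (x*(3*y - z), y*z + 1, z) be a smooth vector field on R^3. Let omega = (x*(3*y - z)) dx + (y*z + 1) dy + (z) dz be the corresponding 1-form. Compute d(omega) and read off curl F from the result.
d(omega) = (-y) dy ∧ dz + (-x) dz ∧ dx + (-3*x) dx ∧ dy; curl F = (-y, -x, -3*x)

d omega = sum_{i<j} (∂f_j/∂x_i - ∂f_i/∂x_j) dx_i ∧ dx_j. Under the identification (dy ∧ dz, dz ∧ dx, dx ∧ dy) ↔ (e_x, e_y, e_z), the coefficients are exactly the components of curl F. Compute:
  ∂R/∂y - ∂Q/∂z = (0) - (y) = -y
  ∂P/∂z - ∂R/∂x = (-x) - (0) = -x
  ∂Q/∂x - ∂P/∂y = (0) - (3*x) = -3*x.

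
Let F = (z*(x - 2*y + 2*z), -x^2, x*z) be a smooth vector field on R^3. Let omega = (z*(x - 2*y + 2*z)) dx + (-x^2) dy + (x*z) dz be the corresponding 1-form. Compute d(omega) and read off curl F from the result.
d(omega) = (0) dy ∧ dz + (x - 2*y + 3*z) dz ∧ dx + (-2*x + 2*z) dx ∧ dy; curl F = (0, x - 2*y + 3*z, -2*x + 2*z)

d omega = sum_{i<j} (∂f_j/∂x_i - ∂f_i/∂x_j) dx_i ∧ dx_j. Under the identification (dy ∧ dz, dz ∧ dx, dx ∧ dy) ↔ (e_x, e_y, e_z), the coefficients are exactly the components of curl F. Compute:
  ∂R/∂y - ∂Q/∂z = (0) - (0) = 0
  ∂P/∂z - ∂R/∂x = (x - 2*y + 4*z) - (z) = x - 2*y + 3*z
  ∂Q/∂x - ∂P/∂y = (-2*x) - (-2*z) = -2*x + 2*z.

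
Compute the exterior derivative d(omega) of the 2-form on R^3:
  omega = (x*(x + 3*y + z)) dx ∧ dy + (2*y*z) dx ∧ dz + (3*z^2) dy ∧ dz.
d(omega) = (x - 2*z) dx ∧ dy ∧ dz

For a 2-form omega = sum_{i<j} g_{ij} dx_i ∧ dx_j, the exterior derivative is
  d(omega) = sum_{i<j} d(g_{ij}) ∧ dx_i ∧ dx_j = sum_{i<j, k} (∂g_{ij}/∂x_k) dx_k ∧ dx_i ∧ dx_j.
Expand each term, using dx_k ∧ dx_i ∧ dx_j = sgn(permutation) dx_{(a)} ∧ dx_{(b)} ∧ dx_{(c)} with (a < b < c) sorted:
  d(x*(x + 3*y + z)) includes (∂/∂z)(x*(x + 3*y + z)) dz = (x) dz, which multiplied by dx ∧ dy gives (x) dx ∧ dy ∧ dz
  d(2*y*z) includes (∂/∂y)(2*y*z) dy = (2*z) dy, which multiplied by dx ∧ dz gives (-2*z) dx ∧ dy ∧ dz
Collecting like 3-forms: d(omega) = (x - 2*z) dx ∧ dy ∧ dz.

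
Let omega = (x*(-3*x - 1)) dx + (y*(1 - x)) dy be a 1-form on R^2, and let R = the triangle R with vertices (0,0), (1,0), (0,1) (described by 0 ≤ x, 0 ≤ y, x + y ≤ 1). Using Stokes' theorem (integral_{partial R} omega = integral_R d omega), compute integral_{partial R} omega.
integral_(partial R) omega = -1/6

Stokes: integral_partial_R omega = integral_R d omega with d omega = (∂Q/∂x - ∂P/∂y) dx ∧ dy.
  ∂Q/∂x = -y
  ∂P/∂y = 0
  integrand = ∂Q/∂x - ∂P/∂y = -y.
Integrating over R: integral_0^1 integral_0^{1-x} (-y) dy dx = -1/6.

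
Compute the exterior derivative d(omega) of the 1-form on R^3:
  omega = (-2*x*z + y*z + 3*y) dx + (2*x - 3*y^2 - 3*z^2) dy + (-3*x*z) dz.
d(omega) = (-z - 1) dx ∧ dy + (2*x - y - 3*z) dx ∧ dz + (6*z) dy ∧ dz

For a 1-form omega = sum_i f_i dx_i, the exterior derivative is
  d(omega) = sum_{i < j} (∂f_j/∂x_i - ∂f_i/∂x_j) dx_i ∧ dx_j.
  coefficient of dx ∧ dy: ∂f_2/∂x - ∂f_1/∂y = ∂(2*x - 3*y^2 - 3*z^2)/∂x - ∂(-2*x*z + y*z + 3*y)/∂y = -z - 1
  coefficient of dx ∧ dz: ∂f_3/∂x - ∂f_1/∂z = ∂(-3*x*z)/∂x - ∂(-2*x*z + y*z + 3*y)/∂z = 2*x - y - 3*z
  coefficient of dy ∧ dz: ∂f_3/∂y - ∂f_2/∂z = ∂(-3*x*z)/∂y - ∂(2*x - 3*y^2 - 3*z^2)/∂z = 6*z
Assembling: d(omega) = (-z - 1) dx ∧ dy + (2*x - y - 3*z) dx ∧ dz + (6*z) dy ∧ dz.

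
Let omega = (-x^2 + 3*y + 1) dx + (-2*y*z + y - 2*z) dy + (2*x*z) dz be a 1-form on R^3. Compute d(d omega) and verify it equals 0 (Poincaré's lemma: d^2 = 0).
d(d omega) = 0

Step 1: d omega = sum_{i<j} (∂f_j/∂x_i - ∂f_i/∂x_j) dx_i ∧ dx_j:
  coeff of dx ∧ dy: -3
  coeff of dx ∧ dz: 2*z
  coeff of dy ∧ dz: 2*y + 2
Step 2: Apply d again to each 2-form coefficient. The only possible 3-form in R^3 is dx ∧ dy ∧ dz, with coefficient
  ∂(coeff of dy∧dz)/∂x - ∂(coeff of dx∧dz)/∂y + ∂(coeff of dx∧dy)/∂z
  = ∂/∂x (2*y + 2) - ∂/∂y (2*z) + ∂/∂z (-3).
Each of these terms simplifies to sums of mixed partials that cancel in pairs. The result is 0 (by equality of mixed partials for smooth functions — Schwarz / Clairaut).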